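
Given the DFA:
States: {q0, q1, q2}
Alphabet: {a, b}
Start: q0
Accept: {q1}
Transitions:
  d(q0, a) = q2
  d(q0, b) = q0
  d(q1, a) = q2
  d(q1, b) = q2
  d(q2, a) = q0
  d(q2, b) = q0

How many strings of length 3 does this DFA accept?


Enumerating all length-3 strings:
  "aaa" -> q2 [reject]
  "aab" -> q0 [reject]
  "aba" -> q2 [reject]
  "abb" -> q0 [reject]
  "baa" -> q0 [reject]
  "bab" -> q0 [reject]
  "bba" -> q2 [reject]
  "bbb" -> q0 [reject]

0 out of 8


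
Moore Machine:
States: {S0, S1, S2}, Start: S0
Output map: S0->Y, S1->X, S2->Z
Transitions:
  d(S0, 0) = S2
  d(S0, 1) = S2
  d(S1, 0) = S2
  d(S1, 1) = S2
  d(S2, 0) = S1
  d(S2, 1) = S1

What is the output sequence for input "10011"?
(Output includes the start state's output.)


Start: S0 (output Y)
  --1--> S2 (output Z)
  --0--> S1 (output X)
  --0--> S2 (output Z)
  --1--> S1 (output X)
  --1--> S2 (output Z)

"YZXZXZ"


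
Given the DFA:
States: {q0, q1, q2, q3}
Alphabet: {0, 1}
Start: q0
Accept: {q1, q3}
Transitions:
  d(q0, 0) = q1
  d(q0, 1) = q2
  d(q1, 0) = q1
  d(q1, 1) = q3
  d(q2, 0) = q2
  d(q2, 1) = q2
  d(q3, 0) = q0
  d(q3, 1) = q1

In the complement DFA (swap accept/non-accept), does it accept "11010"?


Trace: q0 -> q2 -> q2 -> q2 -> q2 -> q2
Final: q2
Original accept: {q1, q3}
Complement: q2 is not in original accept

Yes, complement accepts (original rejects)


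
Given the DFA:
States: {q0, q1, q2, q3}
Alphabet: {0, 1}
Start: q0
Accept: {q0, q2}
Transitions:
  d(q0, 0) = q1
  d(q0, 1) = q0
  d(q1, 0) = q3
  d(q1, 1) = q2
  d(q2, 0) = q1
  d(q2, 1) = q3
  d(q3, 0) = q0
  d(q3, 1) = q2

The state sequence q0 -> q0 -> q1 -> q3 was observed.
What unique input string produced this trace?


Trace back each transition to find the symbol:
  q0 --[1]--> q0
  q0 --[0]--> q1
  q1 --[0]--> q3

"100"


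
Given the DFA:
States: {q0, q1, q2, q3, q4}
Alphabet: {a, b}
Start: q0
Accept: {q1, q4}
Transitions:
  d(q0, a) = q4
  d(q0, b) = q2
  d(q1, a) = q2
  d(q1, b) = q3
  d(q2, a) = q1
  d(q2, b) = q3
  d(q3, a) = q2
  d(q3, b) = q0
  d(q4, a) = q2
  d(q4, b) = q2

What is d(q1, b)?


Looking up transition d(q1, b)

q3


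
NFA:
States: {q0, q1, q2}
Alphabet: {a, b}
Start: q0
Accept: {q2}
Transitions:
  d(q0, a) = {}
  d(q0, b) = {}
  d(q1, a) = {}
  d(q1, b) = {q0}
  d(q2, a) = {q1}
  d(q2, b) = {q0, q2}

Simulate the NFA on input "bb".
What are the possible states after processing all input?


Start: {q0}
  --b--> {}
  --b--> {}

{} (empty set, no valid transitions)


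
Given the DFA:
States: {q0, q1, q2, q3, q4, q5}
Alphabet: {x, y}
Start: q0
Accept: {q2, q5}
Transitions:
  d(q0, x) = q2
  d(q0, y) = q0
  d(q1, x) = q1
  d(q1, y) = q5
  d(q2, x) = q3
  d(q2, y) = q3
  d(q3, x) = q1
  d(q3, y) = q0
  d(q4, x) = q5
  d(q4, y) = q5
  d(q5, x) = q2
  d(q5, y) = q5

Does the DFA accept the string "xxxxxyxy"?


Trace: q0 -> q2 -> q3 -> q1 -> q1 -> q1 -> q5 -> q2 -> q3
Final state: q3
Accept states: {q2, q5}

No, rejected (final state q3 is not an accept state)


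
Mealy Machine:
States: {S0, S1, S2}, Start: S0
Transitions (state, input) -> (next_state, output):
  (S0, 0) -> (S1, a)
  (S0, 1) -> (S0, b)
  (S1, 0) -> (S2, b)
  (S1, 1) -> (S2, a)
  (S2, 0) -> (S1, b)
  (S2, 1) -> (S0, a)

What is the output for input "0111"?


Step-by-step:
  (S0, 0) -> (S1, a)
  (S1, 1) -> (S2, a)
  (S2, 1) -> (S0, a)
  (S0, 1) -> (S0, b)

"aaab"


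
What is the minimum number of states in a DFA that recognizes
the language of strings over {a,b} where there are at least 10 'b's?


States: count = 0, 1, ..., 9, and a final '>= 10' state.
Total: 10 + 1 = 11. Accept = '>= 10' state.

11


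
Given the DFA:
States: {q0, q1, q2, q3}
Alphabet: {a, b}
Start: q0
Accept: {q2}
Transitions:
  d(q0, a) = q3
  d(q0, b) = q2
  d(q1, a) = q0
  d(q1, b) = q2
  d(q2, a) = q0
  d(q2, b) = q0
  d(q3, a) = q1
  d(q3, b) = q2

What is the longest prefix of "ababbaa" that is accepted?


Run the DFA, marking each prefix where the state is accepting:
  "" -> q0 [reject]
  "a" -> q3 [reject]
  "ab" -> q2 [accept]
  "aba" -> q0 [reject]
  "abab" -> q2 [accept]
  "ababb" -> q0 [reject]
  "ababba" -> q3 [reject]
  "ababbaa" -> q1 [reject]

"abab"


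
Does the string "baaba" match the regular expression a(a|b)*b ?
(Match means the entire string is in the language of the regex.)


|string| = 5; first = 'b'; last = 'a'

No, "baaba" does not match a(a|b)*b


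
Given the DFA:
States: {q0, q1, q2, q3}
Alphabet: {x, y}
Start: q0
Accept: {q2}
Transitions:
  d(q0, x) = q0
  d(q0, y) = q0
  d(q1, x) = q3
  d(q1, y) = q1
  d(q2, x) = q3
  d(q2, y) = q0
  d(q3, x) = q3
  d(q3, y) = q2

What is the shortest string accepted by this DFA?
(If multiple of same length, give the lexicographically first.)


BFS by string length (lex-first path to each state shown):
  len 0: q0<-""
  len 1: q0<-"x"
  len 2: q0<-"xx"
  len 3: q0<-"xxx"
  len 4: q0<-"xxxx"
  len 5: q0<-"xxxxx"
  len 6: q0<-"xxxxxx"
  len 7: q0<-"xxxxxxx"
  len 8: q0<-"xxxxxxxx"

No string accepted (empty language)


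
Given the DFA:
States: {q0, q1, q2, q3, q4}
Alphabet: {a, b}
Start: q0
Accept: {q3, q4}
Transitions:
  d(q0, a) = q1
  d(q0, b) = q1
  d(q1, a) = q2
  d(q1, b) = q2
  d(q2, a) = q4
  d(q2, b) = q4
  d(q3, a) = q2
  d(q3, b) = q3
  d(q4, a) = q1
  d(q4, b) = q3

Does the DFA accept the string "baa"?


Trace: q0 -> q1 -> q2 -> q4
Final state: q4
Accept states: {q3, q4}

Yes, accepted (final state q4 is an accept state)


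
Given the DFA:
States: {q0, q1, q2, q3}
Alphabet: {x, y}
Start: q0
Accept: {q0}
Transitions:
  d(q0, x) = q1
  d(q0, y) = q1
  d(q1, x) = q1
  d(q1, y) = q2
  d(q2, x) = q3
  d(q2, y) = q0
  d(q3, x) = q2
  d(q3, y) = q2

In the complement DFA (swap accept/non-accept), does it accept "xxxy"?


Trace: q0 -> q1 -> q1 -> q1 -> q2
Final: q2
Original accept: {q0}
Complement: q2 is not in original accept

Yes, complement accepts (original rejects)


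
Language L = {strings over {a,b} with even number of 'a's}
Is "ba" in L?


count('a') = 1; 1 mod 2 = 1

No, "ba" is not in L


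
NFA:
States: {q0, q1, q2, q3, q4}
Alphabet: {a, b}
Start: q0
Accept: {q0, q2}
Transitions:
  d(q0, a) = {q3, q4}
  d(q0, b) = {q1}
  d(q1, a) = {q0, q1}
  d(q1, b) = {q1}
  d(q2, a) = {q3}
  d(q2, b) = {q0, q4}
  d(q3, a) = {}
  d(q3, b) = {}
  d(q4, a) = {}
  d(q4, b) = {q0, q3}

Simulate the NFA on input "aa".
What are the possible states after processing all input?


Start: {q0}
  --a--> {q3, q4}
  --a--> {}

{} (empty set, no valid transitions)


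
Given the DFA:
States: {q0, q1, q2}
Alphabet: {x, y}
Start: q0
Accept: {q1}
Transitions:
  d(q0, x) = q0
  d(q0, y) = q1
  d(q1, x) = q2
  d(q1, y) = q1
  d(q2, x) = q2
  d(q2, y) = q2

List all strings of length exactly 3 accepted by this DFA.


All strings of length 3: 8 total
Accepted: 3

"xxy", "xyy", "yyy"


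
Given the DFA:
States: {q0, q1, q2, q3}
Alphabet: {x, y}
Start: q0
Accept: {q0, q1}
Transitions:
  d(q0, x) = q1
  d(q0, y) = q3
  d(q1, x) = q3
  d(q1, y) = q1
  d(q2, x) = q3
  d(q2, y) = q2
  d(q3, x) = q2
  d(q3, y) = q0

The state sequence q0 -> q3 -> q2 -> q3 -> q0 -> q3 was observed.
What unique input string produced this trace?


Trace back each transition to find the symbol:
  q0 --[y]--> q3
  q3 --[x]--> q2
  q2 --[x]--> q3
  q3 --[y]--> q0
  q0 --[y]--> q3

"yxxyy"


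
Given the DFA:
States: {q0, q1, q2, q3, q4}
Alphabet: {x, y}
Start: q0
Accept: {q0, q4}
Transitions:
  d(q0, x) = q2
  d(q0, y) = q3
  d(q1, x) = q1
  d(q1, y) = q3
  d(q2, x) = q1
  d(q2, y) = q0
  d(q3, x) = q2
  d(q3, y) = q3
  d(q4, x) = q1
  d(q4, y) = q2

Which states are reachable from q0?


BFS from q0:
  layer 0: {q0}
  layer 1: {q2, q3}
  layer 2: {q1}

{q0, q1, q2, q3}


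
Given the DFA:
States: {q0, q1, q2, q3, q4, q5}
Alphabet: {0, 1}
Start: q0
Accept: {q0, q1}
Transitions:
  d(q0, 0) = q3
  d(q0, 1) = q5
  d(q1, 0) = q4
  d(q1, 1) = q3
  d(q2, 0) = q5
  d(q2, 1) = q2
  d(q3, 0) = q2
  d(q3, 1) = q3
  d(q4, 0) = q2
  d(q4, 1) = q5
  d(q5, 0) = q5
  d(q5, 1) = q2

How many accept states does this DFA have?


Accept states listed: {q0, q1}
Counting: q0(1) q1(2)

2


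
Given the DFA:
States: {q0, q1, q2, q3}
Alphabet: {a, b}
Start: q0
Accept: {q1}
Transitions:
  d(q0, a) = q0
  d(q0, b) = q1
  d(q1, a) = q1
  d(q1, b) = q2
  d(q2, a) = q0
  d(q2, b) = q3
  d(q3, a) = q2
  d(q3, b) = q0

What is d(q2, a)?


Looking up transition d(q2, a)

q0


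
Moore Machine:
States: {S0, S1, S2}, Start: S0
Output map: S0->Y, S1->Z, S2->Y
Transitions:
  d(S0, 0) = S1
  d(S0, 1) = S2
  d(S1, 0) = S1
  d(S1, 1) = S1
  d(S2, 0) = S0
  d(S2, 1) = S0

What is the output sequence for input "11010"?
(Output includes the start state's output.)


Start: S0 (output Y)
  --1--> S2 (output Y)
  --1--> S0 (output Y)
  --0--> S1 (output Z)
  --1--> S1 (output Z)
  --0--> S1 (output Z)

"YYYZZZ"


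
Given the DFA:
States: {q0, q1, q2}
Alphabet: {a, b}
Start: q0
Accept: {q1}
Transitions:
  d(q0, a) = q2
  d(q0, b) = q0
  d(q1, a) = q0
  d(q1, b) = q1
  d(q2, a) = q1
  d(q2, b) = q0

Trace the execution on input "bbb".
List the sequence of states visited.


Input: bbb
d(q0, b) = q0
d(q0, b) = q0
d(q0, b) = q0


q0 -> q0 -> q0 -> q0


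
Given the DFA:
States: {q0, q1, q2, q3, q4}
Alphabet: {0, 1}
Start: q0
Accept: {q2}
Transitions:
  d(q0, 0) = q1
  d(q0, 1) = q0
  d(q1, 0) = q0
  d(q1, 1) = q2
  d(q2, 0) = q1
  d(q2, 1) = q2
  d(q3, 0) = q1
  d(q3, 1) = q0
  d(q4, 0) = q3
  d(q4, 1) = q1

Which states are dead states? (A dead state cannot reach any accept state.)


Forward reachability from each state:
  q0 -> reaches accept state q2 (live)
  q1 -> reaches accept state q2 (live)
  q2 -> reaches accept state q2 (live)
  q3 -> reaches accept state q2 (live)
  q4 -> reaches accept state q2 (live)

None (all states can reach an accept state)


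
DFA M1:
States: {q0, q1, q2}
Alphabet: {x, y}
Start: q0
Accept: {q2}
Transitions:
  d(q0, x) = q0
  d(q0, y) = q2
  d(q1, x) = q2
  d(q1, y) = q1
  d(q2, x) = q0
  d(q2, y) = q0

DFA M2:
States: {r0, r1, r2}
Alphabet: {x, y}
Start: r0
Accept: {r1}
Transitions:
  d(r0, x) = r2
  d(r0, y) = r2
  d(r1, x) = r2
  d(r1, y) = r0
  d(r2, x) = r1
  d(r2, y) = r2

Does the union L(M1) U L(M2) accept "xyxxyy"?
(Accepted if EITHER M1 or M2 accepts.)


M1: final=q0 accepted=False
M2: final=r2 accepted=False

No, union rejects (neither accepts)


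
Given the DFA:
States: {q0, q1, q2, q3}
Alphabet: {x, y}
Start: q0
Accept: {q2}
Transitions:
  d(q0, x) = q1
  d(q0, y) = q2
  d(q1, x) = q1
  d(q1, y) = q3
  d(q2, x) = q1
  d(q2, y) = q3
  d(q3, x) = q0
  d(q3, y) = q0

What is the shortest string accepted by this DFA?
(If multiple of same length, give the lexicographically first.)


BFS by string length (lex-first path to each state shown):
  len 0: q0<-""
  len 1: q1<-"x", q2<-"y"
Found accept state at length 1.

"y"


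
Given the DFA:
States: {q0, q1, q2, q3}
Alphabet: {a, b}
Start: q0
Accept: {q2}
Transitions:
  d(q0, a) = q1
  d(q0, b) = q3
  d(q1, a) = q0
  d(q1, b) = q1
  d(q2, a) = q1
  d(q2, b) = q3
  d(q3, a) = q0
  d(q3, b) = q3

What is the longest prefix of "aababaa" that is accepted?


Run the DFA, marking each prefix where the state is accepting:
  "" -> q0 [reject]
  "a" -> q1 [reject]
  "aa" -> q0 [reject]
  "aab" -> q3 [reject]
  "aaba" -> q0 [reject]
  "aabab" -> q3 [reject]
  "aababa" -> q0 [reject]
  "aababaa" -> q1 [reject]

No prefix is accepted


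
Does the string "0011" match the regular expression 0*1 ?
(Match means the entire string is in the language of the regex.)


|string| = 4; first = '0'; last = '1'

No, "0011" does not match 0*1


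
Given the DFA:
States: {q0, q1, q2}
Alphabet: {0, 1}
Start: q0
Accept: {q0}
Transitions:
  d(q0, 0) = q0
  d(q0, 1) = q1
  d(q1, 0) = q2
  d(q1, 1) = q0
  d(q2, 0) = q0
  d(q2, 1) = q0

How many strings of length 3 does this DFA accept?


Enumerating all length-3 strings:
  "000" -> q0 [accept]
  "001" -> q1 [reject]
  "010" -> q2 [reject]
  "011" -> q0 [accept]
  "100" -> q0 [accept]
  "101" -> q0 [accept]
  "110" -> q0 [accept]
  "111" -> q1 [reject]

5 out of 8


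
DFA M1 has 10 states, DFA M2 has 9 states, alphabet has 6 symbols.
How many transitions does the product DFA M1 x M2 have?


Product DFA has 10 * 9 = 90 states.
Each has 6 transitions: 90 * 6 = 540

540


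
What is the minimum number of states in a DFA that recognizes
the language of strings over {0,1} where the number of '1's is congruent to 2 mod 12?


States track (count of '1') mod 12.
Need 12 states: one per remainder 0..11; accept = remainder 2.

12


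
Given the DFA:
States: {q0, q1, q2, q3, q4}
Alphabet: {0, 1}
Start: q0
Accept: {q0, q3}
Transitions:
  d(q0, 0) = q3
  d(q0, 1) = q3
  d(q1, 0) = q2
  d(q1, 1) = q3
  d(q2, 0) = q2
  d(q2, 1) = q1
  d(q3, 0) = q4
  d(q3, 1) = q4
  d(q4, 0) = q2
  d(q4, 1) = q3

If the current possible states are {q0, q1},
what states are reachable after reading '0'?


Apply transition on '0' from each current state:
  d(q0, 0) = q3
  d(q1, 0) = q2

{q2, q3}


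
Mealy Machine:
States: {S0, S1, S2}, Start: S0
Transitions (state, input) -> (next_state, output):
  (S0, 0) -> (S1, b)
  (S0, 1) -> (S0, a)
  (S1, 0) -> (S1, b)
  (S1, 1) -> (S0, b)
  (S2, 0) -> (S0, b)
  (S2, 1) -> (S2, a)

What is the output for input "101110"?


Step-by-step:
  (S0, 1) -> (S0, a)
  (S0, 0) -> (S1, b)
  (S1, 1) -> (S0, b)
  (S0, 1) -> (S0, a)
  (S0, 1) -> (S0, a)
  (S0, 0) -> (S1, b)

"abbaab"


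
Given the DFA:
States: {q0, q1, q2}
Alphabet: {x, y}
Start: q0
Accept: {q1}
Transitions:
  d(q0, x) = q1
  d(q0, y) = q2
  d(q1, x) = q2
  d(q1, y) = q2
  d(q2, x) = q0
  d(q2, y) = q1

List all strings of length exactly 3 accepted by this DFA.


All strings of length 3: 8 total
Accepted: 3

"xxy", "xyy", "yxx"


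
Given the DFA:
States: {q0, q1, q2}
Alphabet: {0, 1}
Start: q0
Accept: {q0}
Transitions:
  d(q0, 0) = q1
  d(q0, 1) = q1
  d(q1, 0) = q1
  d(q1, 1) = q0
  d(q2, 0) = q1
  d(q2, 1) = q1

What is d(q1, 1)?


Looking up transition d(q1, 1)

q0


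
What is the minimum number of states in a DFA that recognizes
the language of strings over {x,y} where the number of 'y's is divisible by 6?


States track (count of 'y') mod 6.
Need 6 states: one per remainder 0..5; accept = remainder 0.

6


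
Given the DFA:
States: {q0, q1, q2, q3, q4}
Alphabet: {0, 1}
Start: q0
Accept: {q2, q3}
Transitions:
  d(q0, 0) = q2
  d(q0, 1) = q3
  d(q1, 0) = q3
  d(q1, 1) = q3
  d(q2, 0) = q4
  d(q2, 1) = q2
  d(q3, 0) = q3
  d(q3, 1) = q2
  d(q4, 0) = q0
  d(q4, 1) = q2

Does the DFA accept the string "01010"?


Trace: q0 -> q2 -> q2 -> q4 -> q2 -> q4
Final state: q4
Accept states: {q2, q3}

No, rejected (final state q4 is not an accept state)


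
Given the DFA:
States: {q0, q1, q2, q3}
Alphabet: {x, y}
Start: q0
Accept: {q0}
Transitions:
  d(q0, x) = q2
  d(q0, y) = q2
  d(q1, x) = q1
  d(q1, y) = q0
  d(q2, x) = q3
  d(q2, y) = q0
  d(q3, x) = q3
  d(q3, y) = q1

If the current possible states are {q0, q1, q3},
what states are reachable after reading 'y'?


Apply transition on 'y' from each current state:
  d(q0, y) = q2
  d(q1, y) = q0
  d(q3, y) = q1

{q0, q1, q2}


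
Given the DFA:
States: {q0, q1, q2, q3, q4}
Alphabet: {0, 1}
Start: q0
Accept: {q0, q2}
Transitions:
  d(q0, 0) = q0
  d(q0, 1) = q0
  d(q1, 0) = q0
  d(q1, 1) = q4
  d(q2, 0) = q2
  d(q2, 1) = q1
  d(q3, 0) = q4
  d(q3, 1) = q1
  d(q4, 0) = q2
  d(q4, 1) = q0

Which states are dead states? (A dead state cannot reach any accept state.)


Forward reachability from each state:
  q0 -> reaches accept state q0 (live)
  q1 -> reaches accept state q0 (live)
  q2 -> reaches accept state q0 (live)
  q3 -> reaches accept state q0 (live)
  q4 -> reaches accept state q0 (live)

None (all states can reach an accept state)


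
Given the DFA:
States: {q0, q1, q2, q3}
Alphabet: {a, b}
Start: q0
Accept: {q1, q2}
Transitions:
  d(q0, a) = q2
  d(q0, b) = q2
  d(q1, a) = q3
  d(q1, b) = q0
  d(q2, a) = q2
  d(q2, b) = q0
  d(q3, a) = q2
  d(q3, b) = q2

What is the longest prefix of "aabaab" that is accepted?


Run the DFA, marking each prefix where the state is accepting:
  "" -> q0 [reject]
  "a" -> q2 [accept]
  "aa" -> q2 [accept]
  "aab" -> q0 [reject]
  "aaba" -> q2 [accept]
  "aabaa" -> q2 [accept]
  "aabaab" -> q0 [reject]

"aabaa"


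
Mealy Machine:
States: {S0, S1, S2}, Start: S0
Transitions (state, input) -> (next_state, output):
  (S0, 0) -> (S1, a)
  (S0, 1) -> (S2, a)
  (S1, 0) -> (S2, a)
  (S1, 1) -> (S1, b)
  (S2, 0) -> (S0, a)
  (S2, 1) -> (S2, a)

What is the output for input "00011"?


Step-by-step:
  (S0, 0) -> (S1, a)
  (S1, 0) -> (S2, a)
  (S2, 0) -> (S0, a)
  (S0, 1) -> (S2, a)
  (S2, 1) -> (S2, a)

"aaaaa"


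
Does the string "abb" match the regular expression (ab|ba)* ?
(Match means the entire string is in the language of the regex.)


|string| = 3; first = 'a'; last = 'b'

No, "abb" does not match (ab|ba)*


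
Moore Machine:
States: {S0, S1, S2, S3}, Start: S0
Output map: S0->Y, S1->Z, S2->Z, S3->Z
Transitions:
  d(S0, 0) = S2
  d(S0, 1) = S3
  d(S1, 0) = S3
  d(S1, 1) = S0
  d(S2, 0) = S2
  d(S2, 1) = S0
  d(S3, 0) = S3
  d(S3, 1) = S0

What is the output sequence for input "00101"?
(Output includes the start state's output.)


Start: S0 (output Y)
  --0--> S2 (output Z)
  --0--> S2 (output Z)
  --1--> S0 (output Y)
  --0--> S2 (output Z)
  --1--> S0 (output Y)

"YZZYZY"


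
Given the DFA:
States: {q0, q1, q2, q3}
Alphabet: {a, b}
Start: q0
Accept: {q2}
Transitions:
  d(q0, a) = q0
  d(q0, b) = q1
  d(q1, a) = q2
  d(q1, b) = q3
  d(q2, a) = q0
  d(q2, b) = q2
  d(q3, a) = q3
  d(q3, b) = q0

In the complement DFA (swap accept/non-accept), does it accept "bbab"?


Trace: q0 -> q1 -> q3 -> q3 -> q0
Final: q0
Original accept: {q2}
Complement: q0 is not in original accept

Yes, complement accepts (original rejects)


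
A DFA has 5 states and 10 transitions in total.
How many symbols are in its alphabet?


Each state has exactly one transition per symbol.
|alphabet| = transitions / states = 10 / 5 = 2

2


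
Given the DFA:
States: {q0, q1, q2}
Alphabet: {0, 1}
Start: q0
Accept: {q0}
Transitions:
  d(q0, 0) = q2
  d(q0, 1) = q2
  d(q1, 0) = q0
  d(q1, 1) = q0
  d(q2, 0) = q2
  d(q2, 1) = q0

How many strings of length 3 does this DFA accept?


Enumerating all length-3 strings:
  "000" -> q2 [reject]
  "001" -> q0 [accept]
  "010" -> q2 [reject]
  "011" -> q2 [reject]
  "100" -> q2 [reject]
  "101" -> q0 [accept]
  "110" -> q2 [reject]
  "111" -> q2 [reject]

2 out of 8


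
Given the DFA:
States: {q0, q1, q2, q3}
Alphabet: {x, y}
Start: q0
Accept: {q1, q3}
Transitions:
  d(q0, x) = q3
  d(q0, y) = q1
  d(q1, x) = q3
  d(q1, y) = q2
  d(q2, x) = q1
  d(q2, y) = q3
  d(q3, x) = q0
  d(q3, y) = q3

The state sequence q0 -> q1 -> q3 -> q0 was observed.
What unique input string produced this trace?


Trace back each transition to find the symbol:
  q0 --[y]--> q1
  q1 --[x]--> q3
  q3 --[x]--> q0

"yxx"


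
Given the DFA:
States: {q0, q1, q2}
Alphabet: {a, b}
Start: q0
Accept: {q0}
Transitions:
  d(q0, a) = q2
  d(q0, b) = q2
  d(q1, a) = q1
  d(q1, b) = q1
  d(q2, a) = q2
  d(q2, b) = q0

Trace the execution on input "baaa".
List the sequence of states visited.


Input: baaa
d(q0, b) = q2
d(q2, a) = q2
d(q2, a) = q2
d(q2, a) = q2


q0 -> q2 -> q2 -> q2 -> q2


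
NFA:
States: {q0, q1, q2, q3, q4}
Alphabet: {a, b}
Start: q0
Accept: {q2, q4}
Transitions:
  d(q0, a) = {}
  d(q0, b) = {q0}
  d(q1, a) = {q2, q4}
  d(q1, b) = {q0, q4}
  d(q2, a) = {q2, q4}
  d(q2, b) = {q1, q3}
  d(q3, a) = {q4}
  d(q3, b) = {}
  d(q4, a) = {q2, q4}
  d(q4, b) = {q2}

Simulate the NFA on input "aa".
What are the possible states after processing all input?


Start: {q0}
  --a--> {}
  --a--> {}

{} (empty set, no valid transitions)


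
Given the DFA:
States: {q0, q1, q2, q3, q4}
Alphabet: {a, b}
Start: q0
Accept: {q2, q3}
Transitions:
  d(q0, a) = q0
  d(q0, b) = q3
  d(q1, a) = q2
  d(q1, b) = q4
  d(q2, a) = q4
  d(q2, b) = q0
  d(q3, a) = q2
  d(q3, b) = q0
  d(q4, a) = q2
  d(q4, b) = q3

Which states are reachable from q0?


BFS from q0:
  layer 0: {q0}
  layer 1: {q3}
  layer 2: {q2}
  layer 3: {q4}

{q0, q2, q3, q4}


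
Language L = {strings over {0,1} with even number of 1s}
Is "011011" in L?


count('1') = 4; 4 mod 2 = 0

Yes, "011011" is in L


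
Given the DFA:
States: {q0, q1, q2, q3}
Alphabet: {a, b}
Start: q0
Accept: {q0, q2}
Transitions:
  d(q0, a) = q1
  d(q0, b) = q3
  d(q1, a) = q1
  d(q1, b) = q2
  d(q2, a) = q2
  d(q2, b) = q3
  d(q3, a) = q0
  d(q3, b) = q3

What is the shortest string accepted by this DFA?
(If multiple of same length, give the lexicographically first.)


BFS by string length (lex-first path to each state shown):
  len 0: q0<-""
Found accept state at length 0.

"" (empty string)


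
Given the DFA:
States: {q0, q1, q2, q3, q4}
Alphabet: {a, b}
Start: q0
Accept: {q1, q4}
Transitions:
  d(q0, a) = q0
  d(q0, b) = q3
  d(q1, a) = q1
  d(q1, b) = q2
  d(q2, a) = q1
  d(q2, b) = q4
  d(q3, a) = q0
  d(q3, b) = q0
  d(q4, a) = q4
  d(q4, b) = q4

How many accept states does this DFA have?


Accept states listed: {q1, q4}
Counting: q1(1) q4(2)

2


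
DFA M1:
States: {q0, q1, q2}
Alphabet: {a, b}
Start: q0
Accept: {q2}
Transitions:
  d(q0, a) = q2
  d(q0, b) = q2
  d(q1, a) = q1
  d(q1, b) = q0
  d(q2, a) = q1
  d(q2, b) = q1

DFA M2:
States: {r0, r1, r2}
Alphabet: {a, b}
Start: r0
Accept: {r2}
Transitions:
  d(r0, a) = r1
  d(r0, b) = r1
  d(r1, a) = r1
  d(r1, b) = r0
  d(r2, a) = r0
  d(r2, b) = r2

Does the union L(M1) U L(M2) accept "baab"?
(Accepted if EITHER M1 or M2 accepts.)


M1: final=q0 accepted=False
M2: final=r0 accepted=False

No, union rejects (neither accepts)


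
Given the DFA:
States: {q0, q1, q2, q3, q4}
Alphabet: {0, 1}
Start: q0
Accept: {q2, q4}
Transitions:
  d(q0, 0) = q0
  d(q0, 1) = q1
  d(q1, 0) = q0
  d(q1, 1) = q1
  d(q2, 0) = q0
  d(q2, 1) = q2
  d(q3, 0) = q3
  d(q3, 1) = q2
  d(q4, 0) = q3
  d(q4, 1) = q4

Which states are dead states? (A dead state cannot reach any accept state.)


Forward reachability from each state:
  q0 -> reaches {q0, q1}, no accept state (dead)
  q1 -> reaches {q0, q1}, no accept state (dead)
  q2 -> reaches accept state q2 (live)
  q3 -> reaches accept state q2 (live)
  q4 -> reaches accept state q2 (live)

{q0, q1}


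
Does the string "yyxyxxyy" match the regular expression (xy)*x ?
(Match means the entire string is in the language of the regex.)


|string| = 8; first = 'y'; last = 'y'

No, "yyxyxxyy" does not match (xy)*x


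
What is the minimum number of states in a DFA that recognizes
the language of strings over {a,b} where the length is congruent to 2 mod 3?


States track (length) mod 3.
Need 3 states: one per remainder 0..2; accept = remainder 2.

3


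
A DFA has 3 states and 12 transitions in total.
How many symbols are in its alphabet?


Each state has exactly one transition per symbol.
|alphabet| = transitions / states = 12 / 3 = 4

4


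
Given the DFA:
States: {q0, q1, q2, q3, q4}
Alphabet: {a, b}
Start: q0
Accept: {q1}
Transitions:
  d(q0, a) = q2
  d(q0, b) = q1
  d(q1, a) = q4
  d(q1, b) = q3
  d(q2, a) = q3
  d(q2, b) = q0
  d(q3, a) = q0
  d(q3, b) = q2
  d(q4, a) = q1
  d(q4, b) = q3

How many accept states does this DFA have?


Accept states listed: {q1}
Counting: q1(1)

1


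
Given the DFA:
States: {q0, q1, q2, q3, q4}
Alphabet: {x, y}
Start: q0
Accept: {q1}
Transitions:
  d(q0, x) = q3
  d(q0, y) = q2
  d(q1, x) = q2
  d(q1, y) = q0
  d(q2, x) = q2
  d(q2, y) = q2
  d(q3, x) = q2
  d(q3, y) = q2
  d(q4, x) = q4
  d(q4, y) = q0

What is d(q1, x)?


Looking up transition d(q1, x)

q2


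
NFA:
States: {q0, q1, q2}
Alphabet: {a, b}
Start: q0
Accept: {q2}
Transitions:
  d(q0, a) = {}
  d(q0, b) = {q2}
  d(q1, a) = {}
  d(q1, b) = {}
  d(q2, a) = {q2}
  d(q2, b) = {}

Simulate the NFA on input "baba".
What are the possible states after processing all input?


Start: {q0}
  --b--> {q2}
  --a--> {q2}
  --b--> {}
  --a--> {}

{} (empty set, no valid transitions)


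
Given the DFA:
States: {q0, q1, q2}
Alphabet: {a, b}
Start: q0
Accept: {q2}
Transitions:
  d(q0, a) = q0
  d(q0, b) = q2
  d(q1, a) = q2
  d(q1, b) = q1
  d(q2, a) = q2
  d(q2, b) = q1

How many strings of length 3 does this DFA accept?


Enumerating all length-3 strings:
  "aaa" -> q0 [reject]
  "aab" -> q2 [accept]
  "aba" -> q2 [accept]
  "abb" -> q1 [reject]
  "baa" -> q2 [accept]
  "bab" -> q1 [reject]
  "bba" -> q2 [accept]
  "bbb" -> q1 [reject]

4 out of 8


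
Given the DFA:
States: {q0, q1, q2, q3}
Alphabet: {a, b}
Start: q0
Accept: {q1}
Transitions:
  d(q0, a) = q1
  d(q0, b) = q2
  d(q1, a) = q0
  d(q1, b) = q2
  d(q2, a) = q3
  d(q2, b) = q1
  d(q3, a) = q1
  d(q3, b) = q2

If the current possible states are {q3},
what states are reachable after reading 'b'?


Apply transition on 'b' from each current state:
  d(q3, b) = q2

{q2}


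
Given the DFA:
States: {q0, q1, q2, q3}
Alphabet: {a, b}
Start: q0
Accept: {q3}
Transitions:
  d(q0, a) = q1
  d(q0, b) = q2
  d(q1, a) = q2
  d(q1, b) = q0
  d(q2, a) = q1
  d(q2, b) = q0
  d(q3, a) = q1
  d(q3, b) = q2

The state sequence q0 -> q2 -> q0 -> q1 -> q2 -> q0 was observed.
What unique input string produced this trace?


Trace back each transition to find the symbol:
  q0 --[b]--> q2
  q2 --[b]--> q0
  q0 --[a]--> q1
  q1 --[a]--> q2
  q2 --[b]--> q0

"bbaab"


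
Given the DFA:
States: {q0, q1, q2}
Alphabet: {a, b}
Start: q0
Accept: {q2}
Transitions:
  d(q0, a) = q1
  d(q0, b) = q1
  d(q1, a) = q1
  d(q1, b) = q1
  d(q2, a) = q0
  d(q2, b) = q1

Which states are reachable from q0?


BFS from q0:
  layer 0: {q0}
  layer 1: {q1}

{q0, q1}


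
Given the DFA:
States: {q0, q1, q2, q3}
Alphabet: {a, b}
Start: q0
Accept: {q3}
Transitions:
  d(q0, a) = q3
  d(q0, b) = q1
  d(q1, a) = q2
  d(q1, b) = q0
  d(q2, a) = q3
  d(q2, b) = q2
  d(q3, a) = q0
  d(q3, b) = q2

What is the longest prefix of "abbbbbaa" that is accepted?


Run the DFA, marking each prefix where the state is accepting:
  "" -> q0 [reject]
  "a" -> q3 [accept]
  "ab" -> q2 [reject]
  "abb" -> q2 [reject]
  "abbb" -> q2 [reject]
  "abbbb" -> q2 [reject]
  "abbbbb" -> q2 [reject]
  "abbbbba" -> q3 [accept]
  "abbbbbaa" -> q0 [reject]

"abbbbba"


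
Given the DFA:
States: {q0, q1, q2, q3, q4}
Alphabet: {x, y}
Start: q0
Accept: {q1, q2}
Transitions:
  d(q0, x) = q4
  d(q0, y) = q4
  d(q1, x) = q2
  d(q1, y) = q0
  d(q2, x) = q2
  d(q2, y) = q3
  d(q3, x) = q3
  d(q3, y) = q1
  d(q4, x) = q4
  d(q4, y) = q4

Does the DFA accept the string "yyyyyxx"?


Trace: q0 -> q4 -> q4 -> q4 -> q4 -> q4 -> q4 -> q4
Final state: q4
Accept states: {q1, q2}

No, rejected (final state q4 is not an accept state)


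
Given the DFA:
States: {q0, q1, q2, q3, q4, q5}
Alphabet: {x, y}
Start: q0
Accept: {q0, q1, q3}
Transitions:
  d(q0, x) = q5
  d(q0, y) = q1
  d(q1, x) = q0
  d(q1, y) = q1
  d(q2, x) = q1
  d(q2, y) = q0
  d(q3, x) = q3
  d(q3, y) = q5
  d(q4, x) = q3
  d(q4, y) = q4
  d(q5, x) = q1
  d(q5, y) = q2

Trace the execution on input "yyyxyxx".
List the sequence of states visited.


Input: yyyxyxx
d(q0, y) = q1
d(q1, y) = q1
d(q1, y) = q1
d(q1, x) = q0
d(q0, y) = q1
d(q1, x) = q0
d(q0, x) = q5


q0 -> q1 -> q1 -> q1 -> q0 -> q1 -> q0 -> q5


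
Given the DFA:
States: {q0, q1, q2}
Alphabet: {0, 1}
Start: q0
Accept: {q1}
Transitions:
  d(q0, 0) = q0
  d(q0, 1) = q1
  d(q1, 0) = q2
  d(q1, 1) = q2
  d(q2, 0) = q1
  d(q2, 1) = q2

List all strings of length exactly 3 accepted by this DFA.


All strings of length 3: 8 total
Accepted: 3

"001", "100", "110"


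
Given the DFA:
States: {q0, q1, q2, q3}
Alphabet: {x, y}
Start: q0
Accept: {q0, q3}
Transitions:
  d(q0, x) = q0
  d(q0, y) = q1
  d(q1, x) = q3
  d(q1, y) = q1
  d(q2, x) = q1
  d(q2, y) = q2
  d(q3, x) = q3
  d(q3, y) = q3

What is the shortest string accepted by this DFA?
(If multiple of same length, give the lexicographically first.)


BFS by string length (lex-first path to each state shown):
  len 0: q0<-""
Found accept state at length 0.

"" (empty string)


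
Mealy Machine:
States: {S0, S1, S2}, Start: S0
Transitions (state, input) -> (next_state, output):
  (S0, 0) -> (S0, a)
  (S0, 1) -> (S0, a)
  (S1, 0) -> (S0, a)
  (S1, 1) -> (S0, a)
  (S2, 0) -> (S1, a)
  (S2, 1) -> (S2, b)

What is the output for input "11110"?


Step-by-step:
  (S0, 1) -> (S0, a)
  (S0, 1) -> (S0, a)
  (S0, 1) -> (S0, a)
  (S0, 1) -> (S0, a)
  (S0, 0) -> (S0, a)

"aaaaa"


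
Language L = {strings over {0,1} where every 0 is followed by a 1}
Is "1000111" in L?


'00' present: True; ends with '0': False

No, "1000111" is not in L


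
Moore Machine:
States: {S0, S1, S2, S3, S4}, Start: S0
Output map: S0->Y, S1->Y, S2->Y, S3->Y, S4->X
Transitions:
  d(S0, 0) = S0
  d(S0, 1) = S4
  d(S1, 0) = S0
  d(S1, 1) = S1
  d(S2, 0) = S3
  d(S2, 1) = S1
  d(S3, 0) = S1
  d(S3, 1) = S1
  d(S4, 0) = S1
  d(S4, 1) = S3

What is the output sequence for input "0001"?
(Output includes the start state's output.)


Start: S0 (output Y)
  --0--> S0 (output Y)
  --0--> S0 (output Y)
  --0--> S0 (output Y)
  --1--> S4 (output X)

"YYYYX"


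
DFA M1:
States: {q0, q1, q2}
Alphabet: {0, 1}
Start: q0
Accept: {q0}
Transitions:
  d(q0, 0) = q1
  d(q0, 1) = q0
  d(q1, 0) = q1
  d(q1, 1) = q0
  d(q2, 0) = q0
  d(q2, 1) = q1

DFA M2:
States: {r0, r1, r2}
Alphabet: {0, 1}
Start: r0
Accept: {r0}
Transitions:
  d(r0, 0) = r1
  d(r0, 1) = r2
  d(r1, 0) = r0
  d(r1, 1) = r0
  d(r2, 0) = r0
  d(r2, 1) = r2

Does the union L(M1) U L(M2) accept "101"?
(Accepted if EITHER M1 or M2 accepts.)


M1: final=q0 accepted=True
M2: final=r2 accepted=False

Yes, union accepts


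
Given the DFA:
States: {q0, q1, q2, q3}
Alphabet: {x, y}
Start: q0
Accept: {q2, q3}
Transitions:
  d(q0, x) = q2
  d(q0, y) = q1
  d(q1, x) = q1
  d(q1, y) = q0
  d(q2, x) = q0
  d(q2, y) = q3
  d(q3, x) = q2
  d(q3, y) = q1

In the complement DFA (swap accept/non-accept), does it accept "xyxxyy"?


Trace: q0 -> q2 -> q3 -> q2 -> q0 -> q1 -> q0
Final: q0
Original accept: {q2, q3}
Complement: q0 is not in original accept

Yes, complement accepts (original rejects)


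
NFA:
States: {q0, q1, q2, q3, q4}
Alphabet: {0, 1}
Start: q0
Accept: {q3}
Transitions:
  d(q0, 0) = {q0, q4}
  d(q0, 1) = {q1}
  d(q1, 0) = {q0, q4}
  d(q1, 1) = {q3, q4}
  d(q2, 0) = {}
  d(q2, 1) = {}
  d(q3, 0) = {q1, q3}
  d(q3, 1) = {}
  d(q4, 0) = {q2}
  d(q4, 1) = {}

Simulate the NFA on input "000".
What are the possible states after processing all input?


Start: {q0}
  --0--> {q0, q4}
  --0--> {q0, q2, q4}
  --0--> {q0, q2, q4}

{q0, q2, q4}


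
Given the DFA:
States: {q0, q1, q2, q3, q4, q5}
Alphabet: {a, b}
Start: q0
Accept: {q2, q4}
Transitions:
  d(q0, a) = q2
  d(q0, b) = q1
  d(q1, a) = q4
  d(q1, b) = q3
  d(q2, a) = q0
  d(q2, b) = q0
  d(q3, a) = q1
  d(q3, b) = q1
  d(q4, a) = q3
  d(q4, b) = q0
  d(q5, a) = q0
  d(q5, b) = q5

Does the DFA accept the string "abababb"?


Trace: q0 -> q2 -> q0 -> q2 -> q0 -> q2 -> q0 -> q1
Final state: q1
Accept states: {q2, q4}

No, rejected (final state q1 is not an accept state)


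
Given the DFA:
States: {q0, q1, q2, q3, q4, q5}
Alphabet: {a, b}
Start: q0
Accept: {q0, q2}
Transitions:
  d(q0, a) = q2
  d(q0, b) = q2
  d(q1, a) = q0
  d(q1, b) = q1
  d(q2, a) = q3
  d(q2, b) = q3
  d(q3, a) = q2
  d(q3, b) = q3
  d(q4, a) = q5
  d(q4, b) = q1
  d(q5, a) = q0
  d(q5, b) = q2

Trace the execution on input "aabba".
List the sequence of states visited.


Input: aabba
d(q0, a) = q2
d(q2, a) = q3
d(q3, b) = q3
d(q3, b) = q3
d(q3, a) = q2


q0 -> q2 -> q3 -> q3 -> q3 -> q2


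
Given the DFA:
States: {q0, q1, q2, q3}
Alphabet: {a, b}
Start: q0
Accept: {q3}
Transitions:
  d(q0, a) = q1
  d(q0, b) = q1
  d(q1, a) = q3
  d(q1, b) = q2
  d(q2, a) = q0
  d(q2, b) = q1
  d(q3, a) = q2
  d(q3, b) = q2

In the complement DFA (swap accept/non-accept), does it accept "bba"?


Trace: q0 -> q1 -> q2 -> q0
Final: q0
Original accept: {q3}
Complement: q0 is not in original accept

Yes, complement accepts (original rejects)


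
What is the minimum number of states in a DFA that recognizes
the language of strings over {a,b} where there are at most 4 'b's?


States: count = 0, 1, ..., 4 (all accepting; 5 states), plus a dead state for count > 4.
Total: 5 + 1 = 6.

6


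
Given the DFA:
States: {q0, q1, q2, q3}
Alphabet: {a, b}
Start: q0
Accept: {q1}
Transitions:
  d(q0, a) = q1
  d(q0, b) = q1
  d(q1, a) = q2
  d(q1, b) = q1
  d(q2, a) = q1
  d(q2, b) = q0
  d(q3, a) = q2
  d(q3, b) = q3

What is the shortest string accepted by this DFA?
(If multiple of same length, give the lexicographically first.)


BFS by string length (lex-first path to each state shown):
  len 0: q0<-""
  len 1: q1<-"a"
Found accept state at length 1.

"a"


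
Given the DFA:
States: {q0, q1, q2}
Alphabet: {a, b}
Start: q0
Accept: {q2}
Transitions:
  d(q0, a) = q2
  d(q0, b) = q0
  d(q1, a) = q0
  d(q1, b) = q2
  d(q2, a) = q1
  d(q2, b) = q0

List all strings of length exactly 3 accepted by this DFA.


All strings of length 3: 8 total
Accepted: 3

"aab", "aba", "bba"


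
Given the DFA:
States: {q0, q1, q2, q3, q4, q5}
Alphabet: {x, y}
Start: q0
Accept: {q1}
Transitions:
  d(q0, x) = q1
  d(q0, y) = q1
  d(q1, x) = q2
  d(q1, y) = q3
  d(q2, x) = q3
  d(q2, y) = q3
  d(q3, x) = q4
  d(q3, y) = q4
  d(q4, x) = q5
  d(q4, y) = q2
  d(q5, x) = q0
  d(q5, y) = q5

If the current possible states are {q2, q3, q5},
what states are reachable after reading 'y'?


Apply transition on 'y' from each current state:
  d(q2, y) = q3
  d(q3, y) = q4
  d(q5, y) = q5

{q3, q4, q5}


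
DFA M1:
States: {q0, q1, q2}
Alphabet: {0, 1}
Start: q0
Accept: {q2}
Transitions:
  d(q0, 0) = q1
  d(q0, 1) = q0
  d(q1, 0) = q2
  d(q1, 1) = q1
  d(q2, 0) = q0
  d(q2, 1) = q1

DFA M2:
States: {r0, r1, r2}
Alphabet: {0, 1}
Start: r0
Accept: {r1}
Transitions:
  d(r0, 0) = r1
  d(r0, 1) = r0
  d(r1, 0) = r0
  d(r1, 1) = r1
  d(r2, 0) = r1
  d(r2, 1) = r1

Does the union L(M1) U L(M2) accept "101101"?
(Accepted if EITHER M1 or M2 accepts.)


M1: final=q1 accepted=False
M2: final=r0 accepted=False

No, union rejects (neither accepts)


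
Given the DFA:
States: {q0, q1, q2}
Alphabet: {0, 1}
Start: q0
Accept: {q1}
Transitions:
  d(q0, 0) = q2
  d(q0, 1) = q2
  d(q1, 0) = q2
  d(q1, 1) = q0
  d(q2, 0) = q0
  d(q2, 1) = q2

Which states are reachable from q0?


BFS from q0:
  layer 0: {q0}
  layer 1: {q2}

{q0, q2}


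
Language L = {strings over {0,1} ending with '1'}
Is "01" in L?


last symbol = '1'

Yes, "01" is in L


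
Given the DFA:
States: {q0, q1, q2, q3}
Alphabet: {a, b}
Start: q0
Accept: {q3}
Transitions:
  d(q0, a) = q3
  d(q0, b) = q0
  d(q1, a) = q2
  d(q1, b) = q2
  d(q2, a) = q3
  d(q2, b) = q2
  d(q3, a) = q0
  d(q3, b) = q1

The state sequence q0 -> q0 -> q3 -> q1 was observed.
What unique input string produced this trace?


Trace back each transition to find the symbol:
  q0 --[b]--> q0
  q0 --[a]--> q3
  q3 --[b]--> q1

"bab"


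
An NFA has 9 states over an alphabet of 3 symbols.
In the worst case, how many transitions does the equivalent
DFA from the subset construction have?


Subset construction: one DFA state per subset of NFA states = 2^9 = 512 states.
Each DFA state has 3 outgoing transitions: 512 * 3 = 1536

1536


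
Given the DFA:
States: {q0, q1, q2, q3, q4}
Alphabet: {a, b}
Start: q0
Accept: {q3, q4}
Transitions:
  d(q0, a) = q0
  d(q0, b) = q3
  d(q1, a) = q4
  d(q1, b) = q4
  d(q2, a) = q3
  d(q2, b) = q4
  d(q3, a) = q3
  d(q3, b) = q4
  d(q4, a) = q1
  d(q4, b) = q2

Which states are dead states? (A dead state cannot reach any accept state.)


Forward reachability from each state:
  q0 -> reaches accept state q3 (live)
  q1 -> reaches accept state q3 (live)
  q2 -> reaches accept state q3 (live)
  q3 -> reaches accept state q3 (live)
  q4 -> reaches accept state q3 (live)

None (all states can reach an accept state)


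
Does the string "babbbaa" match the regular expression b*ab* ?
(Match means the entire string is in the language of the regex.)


|string| = 7; first = 'b'; last = 'a'

No, "babbbaa" does not match b*ab*


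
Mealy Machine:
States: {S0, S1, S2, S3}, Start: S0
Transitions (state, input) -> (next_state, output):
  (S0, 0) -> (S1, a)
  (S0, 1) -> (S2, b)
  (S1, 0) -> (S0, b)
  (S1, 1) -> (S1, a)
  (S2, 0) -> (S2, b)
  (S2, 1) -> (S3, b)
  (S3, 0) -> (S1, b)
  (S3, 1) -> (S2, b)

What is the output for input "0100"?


Step-by-step:
  (S0, 0) -> (S1, a)
  (S1, 1) -> (S1, a)
  (S1, 0) -> (S0, b)
  (S0, 0) -> (S1, a)

"aaba"


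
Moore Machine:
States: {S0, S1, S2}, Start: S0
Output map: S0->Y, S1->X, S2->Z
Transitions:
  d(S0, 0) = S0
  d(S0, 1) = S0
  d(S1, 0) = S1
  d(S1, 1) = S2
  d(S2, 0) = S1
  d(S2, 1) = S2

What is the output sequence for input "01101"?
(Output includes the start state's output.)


Start: S0 (output Y)
  --0--> S0 (output Y)
  --1--> S0 (output Y)
  --1--> S0 (output Y)
  --0--> S0 (output Y)
  --1--> S0 (output Y)

"YYYYYY"


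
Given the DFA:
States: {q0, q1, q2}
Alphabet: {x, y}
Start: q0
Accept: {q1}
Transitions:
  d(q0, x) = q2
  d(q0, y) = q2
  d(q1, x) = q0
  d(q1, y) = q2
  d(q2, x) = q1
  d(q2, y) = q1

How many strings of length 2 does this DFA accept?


Enumerating all length-2 strings:
  "xx" -> q1 [accept]
  "xy" -> q1 [accept]
  "yx" -> q1 [accept]
  "yy" -> q1 [accept]

4 out of 4


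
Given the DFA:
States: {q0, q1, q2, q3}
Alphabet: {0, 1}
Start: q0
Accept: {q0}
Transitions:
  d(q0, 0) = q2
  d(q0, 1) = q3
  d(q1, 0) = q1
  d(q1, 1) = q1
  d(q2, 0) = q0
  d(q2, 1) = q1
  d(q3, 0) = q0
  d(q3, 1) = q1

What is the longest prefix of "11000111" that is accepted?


Run the DFA, marking each prefix where the state is accepting:
  "" -> q0 [accept]
  "1" -> q3 [reject]
  "11" -> q1 [reject]
  "110" -> q1 [reject]
  "1100" -> q1 [reject]
  "11000" -> q1 [reject]
  "110001" -> q1 [reject]
  "1100011" -> q1 [reject]
  "11000111" -> q1 [reject]

""


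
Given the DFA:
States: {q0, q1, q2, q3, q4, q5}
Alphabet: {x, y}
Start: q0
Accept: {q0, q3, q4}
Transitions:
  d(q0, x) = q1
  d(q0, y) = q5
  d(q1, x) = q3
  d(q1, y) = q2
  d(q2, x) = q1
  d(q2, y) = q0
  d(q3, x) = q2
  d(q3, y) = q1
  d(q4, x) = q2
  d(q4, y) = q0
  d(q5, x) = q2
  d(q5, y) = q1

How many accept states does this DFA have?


Accept states listed: {q0, q3, q4}
Counting: q0(1) q3(2) q4(3)

3


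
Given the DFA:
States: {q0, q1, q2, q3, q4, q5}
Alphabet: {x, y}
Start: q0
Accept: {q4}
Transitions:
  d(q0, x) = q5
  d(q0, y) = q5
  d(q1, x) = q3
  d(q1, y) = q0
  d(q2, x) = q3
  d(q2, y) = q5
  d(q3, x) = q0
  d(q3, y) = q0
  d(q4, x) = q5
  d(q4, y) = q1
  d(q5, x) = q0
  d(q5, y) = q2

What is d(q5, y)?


Looking up transition d(q5, y)

q2


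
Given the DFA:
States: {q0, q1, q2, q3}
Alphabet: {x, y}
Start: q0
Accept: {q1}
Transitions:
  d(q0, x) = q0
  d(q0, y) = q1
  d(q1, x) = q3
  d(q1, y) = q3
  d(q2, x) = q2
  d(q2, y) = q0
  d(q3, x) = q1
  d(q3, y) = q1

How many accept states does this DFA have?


Accept states listed: {q1}
Counting: q1(1)

1


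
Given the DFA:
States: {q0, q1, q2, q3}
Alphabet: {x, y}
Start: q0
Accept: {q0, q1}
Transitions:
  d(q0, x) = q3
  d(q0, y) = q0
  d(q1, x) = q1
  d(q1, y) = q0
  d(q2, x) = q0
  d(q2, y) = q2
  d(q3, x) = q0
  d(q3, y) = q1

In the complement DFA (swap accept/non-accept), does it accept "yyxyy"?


Trace: q0 -> q0 -> q0 -> q3 -> q1 -> q0
Final: q0
Original accept: {q0, q1}
Complement: q0 is in original accept

No, complement rejects (original accepts)


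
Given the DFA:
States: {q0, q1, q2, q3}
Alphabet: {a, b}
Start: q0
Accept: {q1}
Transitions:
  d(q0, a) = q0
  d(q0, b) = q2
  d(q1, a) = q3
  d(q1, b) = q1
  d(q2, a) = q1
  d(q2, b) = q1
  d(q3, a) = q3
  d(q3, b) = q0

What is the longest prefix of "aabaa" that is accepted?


Run the DFA, marking each prefix where the state is accepting:
  "" -> q0 [reject]
  "a" -> q0 [reject]
  "aa" -> q0 [reject]
  "aab" -> q2 [reject]
  "aaba" -> q1 [accept]
  "aabaa" -> q3 [reject]

"aaba"


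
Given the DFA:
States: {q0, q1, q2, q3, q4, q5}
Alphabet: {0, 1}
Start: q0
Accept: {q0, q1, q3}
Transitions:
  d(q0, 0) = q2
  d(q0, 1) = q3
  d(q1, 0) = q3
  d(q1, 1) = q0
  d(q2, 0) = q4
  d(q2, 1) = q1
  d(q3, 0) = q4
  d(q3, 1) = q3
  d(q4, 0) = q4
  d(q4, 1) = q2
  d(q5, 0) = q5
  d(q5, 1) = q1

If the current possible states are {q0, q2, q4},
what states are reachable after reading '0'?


Apply transition on '0' from each current state:
  d(q0, 0) = q2
  d(q2, 0) = q4
  d(q4, 0) = q4

{q2, q4}
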